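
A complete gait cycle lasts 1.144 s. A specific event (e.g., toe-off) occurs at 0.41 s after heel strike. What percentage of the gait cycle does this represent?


pct = (event_time / cycle_time) * 100
pct = (0.41 / 1.144) * 100
ratio = 0.3584
pct = 35.8392


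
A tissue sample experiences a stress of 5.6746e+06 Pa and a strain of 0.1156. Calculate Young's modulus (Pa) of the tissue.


E = stress / strain
E = 5.6746e+06 / 0.1156
E = 4.9088e+07


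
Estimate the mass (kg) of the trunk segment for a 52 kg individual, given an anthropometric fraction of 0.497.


m_segment = body_mass * fraction
m_segment = 52 * 0.497
m_segment = 25.8440


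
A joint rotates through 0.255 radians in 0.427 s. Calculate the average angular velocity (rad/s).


omega = delta_theta / delta_t
omega = 0.255 / 0.427
omega = 0.5972


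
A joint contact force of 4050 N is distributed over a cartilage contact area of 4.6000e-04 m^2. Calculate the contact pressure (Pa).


P = F / A
P = 4050 / 4.6000e-04
P = 8.8043e+06


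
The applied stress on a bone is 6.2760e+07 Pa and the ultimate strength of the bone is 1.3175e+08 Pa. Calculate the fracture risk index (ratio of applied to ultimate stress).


FRI = applied / ultimate
FRI = 6.2760e+07 / 1.3175e+08
FRI = 0.4764


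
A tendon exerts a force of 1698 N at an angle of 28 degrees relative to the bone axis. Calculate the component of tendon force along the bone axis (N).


F_eff = F_tendon * cos(theta)
theta = 28 deg = 0.4887 rad
cos(theta) = 0.8829
F_eff = 1698 * 0.8829
F_eff = 1499.2450


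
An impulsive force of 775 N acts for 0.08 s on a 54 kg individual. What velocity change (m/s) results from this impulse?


J = F * dt = 775 * 0.08 = 62.0000 N*s
delta_v = J / m
delta_v = 62.0000 / 54
delta_v = 1.1481


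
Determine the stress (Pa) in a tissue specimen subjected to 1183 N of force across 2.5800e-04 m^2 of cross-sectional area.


stress = F / A
stress = 1183 / 2.5800e-04
stress = 4.5853e+06


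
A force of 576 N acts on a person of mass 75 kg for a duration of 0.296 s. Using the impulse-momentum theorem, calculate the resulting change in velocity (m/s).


J = F * dt = 576 * 0.296 = 170.4960 N*s
delta_v = J / m
delta_v = 170.4960 / 75
delta_v = 2.2733


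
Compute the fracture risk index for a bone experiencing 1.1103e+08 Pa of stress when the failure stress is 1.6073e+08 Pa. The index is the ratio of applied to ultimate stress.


FRI = applied / ultimate
FRI = 1.1103e+08 / 1.6073e+08
FRI = 0.6908


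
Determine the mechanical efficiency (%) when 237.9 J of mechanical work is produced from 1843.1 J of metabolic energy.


eta = (W_mech / E_meta) * 100
eta = (237.9 / 1843.1) * 100
ratio = 0.1291
eta = 12.9076


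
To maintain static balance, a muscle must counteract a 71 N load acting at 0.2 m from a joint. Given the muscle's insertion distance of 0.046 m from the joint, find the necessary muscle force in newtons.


F_muscle = W * d_load / d_muscle
F_muscle = 71 * 0.2 / 0.046
Numerator = 14.2000
F_muscle = 308.6957


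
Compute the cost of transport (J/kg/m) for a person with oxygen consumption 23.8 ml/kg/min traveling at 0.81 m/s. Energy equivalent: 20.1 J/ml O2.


Power per kg = VO2 * 20.1 / 60
Power per kg = 23.8 * 20.1 / 60 = 7.9730 W/kg
Cost = power_per_kg / speed
Cost = 7.9730 / 0.81
Cost = 9.8432


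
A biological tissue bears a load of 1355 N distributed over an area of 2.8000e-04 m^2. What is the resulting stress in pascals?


stress = F / A
stress = 1355 / 2.8000e-04
stress = 4.8393e+06


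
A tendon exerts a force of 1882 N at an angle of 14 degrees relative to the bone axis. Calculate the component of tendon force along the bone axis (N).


F_eff = F_tendon * cos(theta)
theta = 14 deg = 0.2443 rad
cos(theta) = 0.9703
F_eff = 1882 * 0.9703
F_eff = 1826.0966


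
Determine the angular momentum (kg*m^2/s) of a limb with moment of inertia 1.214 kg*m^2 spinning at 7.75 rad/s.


L = I * omega
L = 1.214 * 7.75
L = 9.4085


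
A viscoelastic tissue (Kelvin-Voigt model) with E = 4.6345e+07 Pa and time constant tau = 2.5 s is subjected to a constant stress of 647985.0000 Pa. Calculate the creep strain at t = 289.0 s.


epsilon(t) = (sigma/E) * (1 - exp(-t/tau))
sigma/E = 647985.0000 / 4.6345e+07 = 0.0140
exp(-t/tau) = exp(-289.0 / 2.5) = 6.2454e-51
epsilon = 0.0140 * (1 - 6.2454e-51)
epsilon = 0.0140


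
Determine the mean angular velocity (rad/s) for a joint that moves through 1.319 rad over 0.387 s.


omega = delta_theta / delta_t
omega = 1.319 / 0.387
omega = 3.4083


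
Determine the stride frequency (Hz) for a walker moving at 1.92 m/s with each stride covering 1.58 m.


f = v / stride_length
f = 1.92 / 1.58
f = 1.2152


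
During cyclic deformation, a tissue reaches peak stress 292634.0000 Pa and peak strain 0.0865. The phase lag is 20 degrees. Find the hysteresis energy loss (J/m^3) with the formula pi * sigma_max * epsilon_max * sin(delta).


E_loss = pi * sigma_max * epsilon_max * sin(delta)
delta = 20 deg = 0.3491 rad
sin(delta) = 0.3420
E_loss = pi * 292634.0000 * 0.0865 * 0.3420
E_loss = 27198.3431


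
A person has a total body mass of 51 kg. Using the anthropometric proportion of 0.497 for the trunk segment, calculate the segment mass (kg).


m_segment = body_mass * fraction
m_segment = 51 * 0.497
m_segment = 25.3470


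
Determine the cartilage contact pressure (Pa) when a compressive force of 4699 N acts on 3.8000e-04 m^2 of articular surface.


P = F / A
P = 4699 / 3.8000e-04
P = 1.2366e+07


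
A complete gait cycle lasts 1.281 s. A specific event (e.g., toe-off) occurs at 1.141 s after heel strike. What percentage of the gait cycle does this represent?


pct = (event_time / cycle_time) * 100
pct = (1.141 / 1.281) * 100
ratio = 0.8907
pct = 89.0710


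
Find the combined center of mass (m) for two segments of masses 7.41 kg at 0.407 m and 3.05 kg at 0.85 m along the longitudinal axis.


COM = (m1*x1 + m2*x2) / (m1 + m2)
COM = (7.41*0.407 + 3.05*0.85) / (7.41 + 3.05)
Numerator = 5.6084
Denominator = 10.4600
COM = 0.5362


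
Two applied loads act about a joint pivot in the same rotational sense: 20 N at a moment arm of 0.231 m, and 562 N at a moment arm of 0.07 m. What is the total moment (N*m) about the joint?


M = F1 * d1 + F2 * d2
M = 20 * 0.231 + 562 * 0.07
M = 4.6200 + 39.3400
M = 43.9600


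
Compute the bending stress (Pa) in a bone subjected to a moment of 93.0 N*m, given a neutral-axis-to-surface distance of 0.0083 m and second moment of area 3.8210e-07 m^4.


sigma = M * c / I
sigma = 93.0 * 0.0083 / 3.8210e-07
M * c = 0.7719
sigma = 2.0202e+06


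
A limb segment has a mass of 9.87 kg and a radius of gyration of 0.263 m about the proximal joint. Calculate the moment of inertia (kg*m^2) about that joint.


I = m * k^2
I = 9.87 * 0.263^2
k^2 = 0.0692
I = 0.6827


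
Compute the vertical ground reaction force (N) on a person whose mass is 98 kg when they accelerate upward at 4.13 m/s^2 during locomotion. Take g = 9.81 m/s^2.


GRF = m * (g + a)
GRF = 98 * (9.81 + 4.13)
GRF = 98 * 13.9400
GRF = 1366.1200


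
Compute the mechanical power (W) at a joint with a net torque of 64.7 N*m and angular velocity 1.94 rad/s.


P = M * omega
P = 64.7 * 1.94
P = 125.5180


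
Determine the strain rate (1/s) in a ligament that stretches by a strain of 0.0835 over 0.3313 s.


strain_rate = delta_strain / delta_t
strain_rate = 0.0835 / 0.3313
strain_rate = 0.2520


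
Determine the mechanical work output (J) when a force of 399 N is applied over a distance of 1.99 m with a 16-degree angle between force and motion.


W = F * d * cos(theta)
theta = 16 deg = 0.2793 rad
cos(theta) = 0.9613
W = 399 * 1.99 * 0.9613
W = 763.2514


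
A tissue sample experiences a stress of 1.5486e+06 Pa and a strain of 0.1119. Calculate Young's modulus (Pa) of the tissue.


E = stress / strain
E = 1.5486e+06 / 0.1119
E = 1.3839e+07


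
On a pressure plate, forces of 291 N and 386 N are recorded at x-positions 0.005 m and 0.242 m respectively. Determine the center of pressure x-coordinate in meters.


COP_x = (F1*x1 + F2*x2) / (F1 + F2)
COP_x = (291*0.005 + 386*0.242) / (291 + 386)
Numerator = 94.8670
Denominator = 677
COP_x = 0.1401


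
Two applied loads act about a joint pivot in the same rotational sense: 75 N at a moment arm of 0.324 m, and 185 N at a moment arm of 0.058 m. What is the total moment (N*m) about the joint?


M = F1 * d1 + F2 * d2
M = 75 * 0.324 + 185 * 0.058
M = 24.3000 + 10.7300
M = 35.0300


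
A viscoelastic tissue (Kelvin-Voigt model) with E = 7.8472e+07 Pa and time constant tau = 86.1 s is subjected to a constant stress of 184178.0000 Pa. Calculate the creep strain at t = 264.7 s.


epsilon(t) = (sigma/E) * (1 - exp(-t/tau))
sigma/E = 184178.0000 / 7.8472e+07 = 0.0023
exp(-t/tau) = exp(-264.7 / 86.1) = 0.0462
epsilon = 0.0023 * (1 - 0.0462)
epsilon = 0.0022


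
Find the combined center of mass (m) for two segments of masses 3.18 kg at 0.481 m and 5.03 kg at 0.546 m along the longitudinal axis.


COM = (m1*x1 + m2*x2) / (m1 + m2)
COM = (3.18*0.481 + 5.03*0.546) / (3.18 + 5.03)
Numerator = 4.2760
Denominator = 8.2100
COM = 0.5208


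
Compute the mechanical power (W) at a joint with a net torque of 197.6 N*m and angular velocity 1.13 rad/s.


P = M * omega
P = 197.6 * 1.13
P = 223.2880


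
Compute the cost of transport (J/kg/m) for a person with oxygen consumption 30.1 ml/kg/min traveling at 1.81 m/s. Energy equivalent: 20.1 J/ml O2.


Power per kg = VO2 * 20.1 / 60
Power per kg = 30.1 * 20.1 / 60 = 10.0835 W/kg
Cost = power_per_kg / speed
Cost = 10.0835 / 1.81
Cost = 5.5710


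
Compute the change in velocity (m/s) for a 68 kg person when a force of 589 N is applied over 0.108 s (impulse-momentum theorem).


J = F * dt = 589 * 0.108 = 63.6120 N*s
delta_v = J / m
delta_v = 63.6120 / 68
delta_v = 0.9355


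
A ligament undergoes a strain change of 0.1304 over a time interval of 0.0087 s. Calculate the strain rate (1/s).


strain_rate = delta_strain / delta_t
strain_rate = 0.1304 / 0.0087
strain_rate = 14.9885


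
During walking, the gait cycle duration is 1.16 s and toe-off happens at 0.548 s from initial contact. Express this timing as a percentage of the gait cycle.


pct = (event_time / cycle_time) * 100
pct = (0.548 / 1.16) * 100
ratio = 0.4724
pct = 47.2414


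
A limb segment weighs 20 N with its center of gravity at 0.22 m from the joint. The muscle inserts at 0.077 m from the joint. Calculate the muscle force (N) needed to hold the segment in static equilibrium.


F_muscle = W * d_load / d_muscle
F_muscle = 20 * 0.22 / 0.077
Numerator = 4.4000
F_muscle = 57.1429


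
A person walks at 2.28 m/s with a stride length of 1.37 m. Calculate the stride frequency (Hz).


f = v / stride_length
f = 2.28 / 1.37
f = 1.6642


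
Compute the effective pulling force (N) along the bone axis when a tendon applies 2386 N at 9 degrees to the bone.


F_eff = F_tendon * cos(theta)
theta = 9 deg = 0.1571 rad
cos(theta) = 0.9877
F_eff = 2386 * 0.9877
F_eff = 2356.6244


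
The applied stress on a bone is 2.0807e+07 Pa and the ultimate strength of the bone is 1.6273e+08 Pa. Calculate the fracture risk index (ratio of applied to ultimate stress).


FRI = applied / ultimate
FRI = 2.0807e+07 / 1.6273e+08
FRI = 0.1279


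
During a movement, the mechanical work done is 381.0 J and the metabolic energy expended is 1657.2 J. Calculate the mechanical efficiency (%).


eta = (W_mech / E_meta) * 100
eta = (381.0 / 1657.2) * 100
ratio = 0.2299
eta = 22.9906


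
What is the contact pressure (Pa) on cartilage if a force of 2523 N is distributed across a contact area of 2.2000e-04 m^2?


P = F / A
P = 2523 / 2.2000e-04
P = 1.1468e+07


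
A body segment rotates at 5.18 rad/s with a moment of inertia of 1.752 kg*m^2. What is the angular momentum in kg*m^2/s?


L = I * omega
L = 1.752 * 5.18
L = 9.0754


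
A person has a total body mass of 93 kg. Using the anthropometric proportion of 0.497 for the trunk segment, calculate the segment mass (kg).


m_segment = body_mass * fraction
m_segment = 93 * 0.497
m_segment = 46.2210


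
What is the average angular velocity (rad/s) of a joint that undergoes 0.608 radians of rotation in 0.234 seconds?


omega = delta_theta / delta_t
omega = 0.608 / 0.234
omega = 2.5983


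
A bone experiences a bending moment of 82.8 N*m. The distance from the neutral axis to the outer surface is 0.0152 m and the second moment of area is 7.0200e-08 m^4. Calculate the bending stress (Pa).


sigma = M * c / I
sigma = 82.8 * 0.0152 / 7.0200e-08
M * c = 1.2586
sigma = 1.7928e+07


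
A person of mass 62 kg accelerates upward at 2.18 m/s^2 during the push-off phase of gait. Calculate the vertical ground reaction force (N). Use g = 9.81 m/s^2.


GRF = m * (g + a)
GRF = 62 * (9.81 + 2.18)
GRF = 62 * 11.9900
GRF = 743.3800


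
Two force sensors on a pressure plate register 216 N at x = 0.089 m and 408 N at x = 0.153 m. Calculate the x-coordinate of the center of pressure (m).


COP_x = (F1*x1 + F2*x2) / (F1 + F2)
COP_x = (216*0.089 + 408*0.153) / (216 + 408)
Numerator = 81.6480
Denominator = 624
COP_x = 0.1308


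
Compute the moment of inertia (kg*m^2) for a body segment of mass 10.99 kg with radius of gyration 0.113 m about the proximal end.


I = m * k^2
I = 10.99 * 0.113^2
k^2 = 0.0128
I = 0.1403


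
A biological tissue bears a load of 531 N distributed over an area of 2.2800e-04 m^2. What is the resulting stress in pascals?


stress = F / A
stress = 531 / 2.2800e-04
stress = 2.3289e+06


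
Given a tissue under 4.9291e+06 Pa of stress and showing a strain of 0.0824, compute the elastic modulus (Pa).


E = stress / strain
E = 4.9291e+06 / 0.0824
E = 5.9819e+07


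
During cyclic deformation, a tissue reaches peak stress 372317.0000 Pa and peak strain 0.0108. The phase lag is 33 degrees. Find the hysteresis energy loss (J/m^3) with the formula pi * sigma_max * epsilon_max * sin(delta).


E_loss = pi * sigma_max * epsilon_max * sin(delta)
delta = 33 deg = 0.5760 rad
sin(delta) = 0.5446
E_loss = pi * 372317.0000 * 0.0108 * 0.5446
E_loss = 6880.1081


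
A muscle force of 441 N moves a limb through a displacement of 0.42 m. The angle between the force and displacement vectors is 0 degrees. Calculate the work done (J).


W = F * d * cos(theta)
theta = 0 deg = 0.0000 rad
cos(theta) = 1.0000
W = 441 * 0.42 * 1.0000
W = 185.2200


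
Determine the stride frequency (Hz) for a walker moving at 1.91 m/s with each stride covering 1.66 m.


f = v / stride_length
f = 1.91 / 1.66
f = 1.1506


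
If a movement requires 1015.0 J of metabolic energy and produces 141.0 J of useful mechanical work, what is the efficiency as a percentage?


eta = (W_mech / E_meta) * 100
eta = (141.0 / 1015.0) * 100
ratio = 0.1389
eta = 13.8916


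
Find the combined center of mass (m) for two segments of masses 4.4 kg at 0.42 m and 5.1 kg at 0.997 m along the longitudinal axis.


COM = (m1*x1 + m2*x2) / (m1 + m2)
COM = (4.4*0.42 + 5.1*0.997) / (4.4 + 5.1)
Numerator = 6.9327
Denominator = 9.5000
COM = 0.7298


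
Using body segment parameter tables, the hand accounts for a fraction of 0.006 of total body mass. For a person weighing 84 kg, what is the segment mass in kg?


m_segment = body_mass * fraction
m_segment = 84 * 0.006
m_segment = 0.5040


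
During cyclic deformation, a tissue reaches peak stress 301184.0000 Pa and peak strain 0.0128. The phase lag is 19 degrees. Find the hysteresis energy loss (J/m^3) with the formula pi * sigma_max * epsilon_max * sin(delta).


E_loss = pi * sigma_max * epsilon_max * sin(delta)
delta = 19 deg = 0.3316 rad
sin(delta) = 0.3256
E_loss = pi * 301184.0000 * 0.0128 * 0.3256
E_loss = 3943.0625


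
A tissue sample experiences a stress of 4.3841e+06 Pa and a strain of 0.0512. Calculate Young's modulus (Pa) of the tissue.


E = stress / strain
E = 4.3841e+06 / 0.0512
E = 8.5627e+07


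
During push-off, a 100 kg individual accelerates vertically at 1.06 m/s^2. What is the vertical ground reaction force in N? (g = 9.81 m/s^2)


GRF = m * (g + a)
GRF = 100 * (9.81 + 1.06)
GRF = 100 * 10.8700
GRF = 1087.0000


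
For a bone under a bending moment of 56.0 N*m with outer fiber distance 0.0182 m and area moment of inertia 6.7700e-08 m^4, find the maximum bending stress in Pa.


sigma = M * c / I
sigma = 56.0 * 0.0182 / 6.7700e-08
M * c = 1.0192
sigma = 1.5055e+07


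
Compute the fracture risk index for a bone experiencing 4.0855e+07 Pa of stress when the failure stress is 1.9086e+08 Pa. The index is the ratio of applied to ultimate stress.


FRI = applied / ultimate
FRI = 4.0855e+07 / 1.9086e+08
FRI = 0.2141


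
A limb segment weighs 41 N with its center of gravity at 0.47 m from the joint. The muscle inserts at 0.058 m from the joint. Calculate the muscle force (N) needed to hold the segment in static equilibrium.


F_muscle = W * d_load / d_muscle
F_muscle = 41 * 0.47 / 0.058
Numerator = 19.2700
F_muscle = 332.2414


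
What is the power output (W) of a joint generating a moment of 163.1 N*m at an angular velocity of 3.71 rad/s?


P = M * omega
P = 163.1 * 3.71
P = 605.1010


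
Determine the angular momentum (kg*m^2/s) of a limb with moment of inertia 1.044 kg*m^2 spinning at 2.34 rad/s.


L = I * omega
L = 1.044 * 2.34
L = 2.4430


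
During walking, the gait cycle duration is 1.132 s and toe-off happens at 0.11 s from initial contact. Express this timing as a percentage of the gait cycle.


pct = (event_time / cycle_time) * 100
pct = (0.11 / 1.132) * 100
ratio = 0.0972
pct = 9.7173


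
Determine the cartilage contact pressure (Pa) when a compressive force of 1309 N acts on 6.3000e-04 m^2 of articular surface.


P = F / A
P = 1309 / 6.3000e-04
P = 2.0778e+06


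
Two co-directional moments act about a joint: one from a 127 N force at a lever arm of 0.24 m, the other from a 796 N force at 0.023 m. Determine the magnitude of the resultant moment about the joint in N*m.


M = F1 * d1 + F2 * d2
M = 127 * 0.24 + 796 * 0.023
M = 30.4800 + 18.3080
M = 48.7880


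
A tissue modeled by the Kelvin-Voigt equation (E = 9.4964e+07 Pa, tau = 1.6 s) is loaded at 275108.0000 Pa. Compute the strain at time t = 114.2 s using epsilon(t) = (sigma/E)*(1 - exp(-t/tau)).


epsilon(t) = (sigma/E) * (1 - exp(-t/tau))
sigma/E = 275108.0000 / 9.4964e+07 = 0.0029
exp(-t/tau) = exp(-114.2 / 1.6) = 1.0052e-31
epsilon = 0.0029 * (1 - 1.0052e-31)
epsilon = 0.0029


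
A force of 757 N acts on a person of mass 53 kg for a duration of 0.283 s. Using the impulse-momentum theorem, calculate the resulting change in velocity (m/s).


J = F * dt = 757 * 0.283 = 214.2310 N*s
delta_v = J / m
delta_v = 214.2310 / 53
delta_v = 4.0421


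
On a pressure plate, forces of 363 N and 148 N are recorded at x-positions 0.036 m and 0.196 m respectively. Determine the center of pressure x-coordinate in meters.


COP_x = (F1*x1 + F2*x2) / (F1 + F2)
COP_x = (363*0.036 + 148*0.196) / (363 + 148)
Numerator = 42.0760
Denominator = 511
COP_x = 0.0823


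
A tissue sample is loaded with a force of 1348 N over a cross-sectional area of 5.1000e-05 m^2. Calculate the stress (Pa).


stress = F / A
stress = 1348 / 5.1000e-05
stress = 2.6431e+07


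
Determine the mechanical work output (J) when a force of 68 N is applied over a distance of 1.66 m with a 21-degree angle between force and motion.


W = F * d * cos(theta)
theta = 21 deg = 0.3665 rad
cos(theta) = 0.9336
W = 68 * 1.66 * 0.9336
W = 105.3826


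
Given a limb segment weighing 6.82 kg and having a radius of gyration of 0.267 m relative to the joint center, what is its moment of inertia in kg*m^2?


I = m * k^2
I = 6.82 * 0.267^2
k^2 = 0.0713
I = 0.4862


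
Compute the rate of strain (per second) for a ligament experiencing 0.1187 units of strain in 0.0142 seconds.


strain_rate = delta_strain / delta_t
strain_rate = 0.1187 / 0.0142
strain_rate = 8.3592


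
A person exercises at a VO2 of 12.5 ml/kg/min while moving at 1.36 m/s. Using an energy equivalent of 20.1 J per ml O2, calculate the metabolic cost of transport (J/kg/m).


Power per kg = VO2 * 20.1 / 60
Power per kg = 12.5 * 20.1 / 60 = 4.1875 W/kg
Cost = power_per_kg / speed
Cost = 4.1875 / 1.36
Cost = 3.0790


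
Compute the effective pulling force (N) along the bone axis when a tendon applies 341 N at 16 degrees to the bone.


F_eff = F_tendon * cos(theta)
theta = 16 deg = 0.2793 rad
cos(theta) = 0.9613
F_eff = 341 * 0.9613
F_eff = 327.7902


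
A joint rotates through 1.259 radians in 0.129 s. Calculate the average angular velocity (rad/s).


omega = delta_theta / delta_t
omega = 1.259 / 0.129
omega = 9.7597


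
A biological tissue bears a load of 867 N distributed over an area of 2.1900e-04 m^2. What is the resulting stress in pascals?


stress = F / A
stress = 867 / 2.1900e-04
stress = 3.9589e+06


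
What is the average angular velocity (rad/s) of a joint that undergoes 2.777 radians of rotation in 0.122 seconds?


omega = delta_theta / delta_t
omega = 2.777 / 0.122
omega = 22.7623


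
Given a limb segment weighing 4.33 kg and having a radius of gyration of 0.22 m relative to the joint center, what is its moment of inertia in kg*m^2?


I = m * k^2
I = 4.33 * 0.22^2
k^2 = 0.0484
I = 0.2096


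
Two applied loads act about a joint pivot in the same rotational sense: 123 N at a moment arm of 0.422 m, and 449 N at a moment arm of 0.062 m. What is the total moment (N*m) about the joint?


M = F1 * d1 + F2 * d2
M = 123 * 0.422 + 449 * 0.062
M = 51.9060 + 27.8380
M = 79.7440


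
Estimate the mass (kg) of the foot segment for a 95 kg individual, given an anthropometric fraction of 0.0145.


m_segment = body_mass * fraction
m_segment = 95 * 0.0145
m_segment = 1.3775


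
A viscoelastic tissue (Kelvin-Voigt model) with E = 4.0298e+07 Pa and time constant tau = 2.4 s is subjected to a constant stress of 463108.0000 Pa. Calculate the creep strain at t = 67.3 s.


epsilon(t) = (sigma/E) * (1 - exp(-t/tau))
sigma/E = 463108.0000 / 4.0298e+07 = 0.0115
exp(-t/tau) = exp(-67.3 / 2.4) = 6.6322e-13
epsilon = 0.0115 * (1 - 6.6322e-13)
epsilon = 0.0115


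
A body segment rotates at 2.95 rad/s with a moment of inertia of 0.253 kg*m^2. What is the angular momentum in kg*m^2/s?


L = I * omega
L = 0.253 * 2.95
L = 0.7464


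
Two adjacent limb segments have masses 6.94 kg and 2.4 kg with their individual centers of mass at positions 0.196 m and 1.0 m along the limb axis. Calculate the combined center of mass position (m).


COM = (m1*x1 + m2*x2) / (m1 + m2)
COM = (6.94*0.196 + 2.4*1.0) / (6.94 + 2.4)
Numerator = 3.7602
Denominator = 9.3400
COM = 0.4026


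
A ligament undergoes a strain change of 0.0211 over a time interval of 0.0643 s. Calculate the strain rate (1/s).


strain_rate = delta_strain / delta_t
strain_rate = 0.0211 / 0.0643
strain_rate = 0.3281


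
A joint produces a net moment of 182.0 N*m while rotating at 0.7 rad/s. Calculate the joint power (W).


P = M * omega
P = 182.0 * 0.7
P = 127.4000


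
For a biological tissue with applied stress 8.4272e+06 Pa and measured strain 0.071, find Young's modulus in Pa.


E = stress / strain
E = 8.4272e+06 / 0.071
E = 1.1869e+08


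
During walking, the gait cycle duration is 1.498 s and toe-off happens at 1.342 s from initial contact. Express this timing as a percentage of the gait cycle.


pct = (event_time / cycle_time) * 100
pct = (1.342 / 1.498) * 100
ratio = 0.8959
pct = 89.5861


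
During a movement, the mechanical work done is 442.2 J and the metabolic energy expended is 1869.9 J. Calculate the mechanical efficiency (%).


eta = (W_mech / E_meta) * 100
eta = (442.2 / 1869.9) * 100
ratio = 0.2365
eta = 23.6483


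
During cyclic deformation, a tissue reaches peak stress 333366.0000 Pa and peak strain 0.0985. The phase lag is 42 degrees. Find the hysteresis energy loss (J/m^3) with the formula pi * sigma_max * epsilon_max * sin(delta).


E_loss = pi * sigma_max * epsilon_max * sin(delta)
delta = 42 deg = 0.7330 rad
sin(delta) = 0.6691
E_loss = pi * 333366.0000 * 0.0985 * 0.6691
E_loss = 69026.8893


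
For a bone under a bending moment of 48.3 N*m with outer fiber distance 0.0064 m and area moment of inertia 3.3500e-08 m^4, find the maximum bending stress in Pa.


sigma = M * c / I
sigma = 48.3 * 0.0064 / 3.3500e-08
M * c = 0.3091
sigma = 9.2275e+06


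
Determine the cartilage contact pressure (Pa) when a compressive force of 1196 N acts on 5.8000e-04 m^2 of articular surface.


P = F / A
P = 1196 / 5.8000e-04
P = 2.0621e+06


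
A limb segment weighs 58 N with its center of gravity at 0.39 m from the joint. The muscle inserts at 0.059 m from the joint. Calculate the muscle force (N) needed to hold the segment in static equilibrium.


F_muscle = W * d_load / d_muscle
F_muscle = 58 * 0.39 / 0.059
Numerator = 22.6200
F_muscle = 383.3898


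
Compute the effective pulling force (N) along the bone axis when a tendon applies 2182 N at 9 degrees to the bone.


F_eff = F_tendon * cos(theta)
theta = 9 deg = 0.1571 rad
cos(theta) = 0.9877
F_eff = 2182 * 0.9877
F_eff = 2155.1360


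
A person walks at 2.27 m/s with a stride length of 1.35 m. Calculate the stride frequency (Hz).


f = v / stride_length
f = 2.27 / 1.35
f = 1.6815


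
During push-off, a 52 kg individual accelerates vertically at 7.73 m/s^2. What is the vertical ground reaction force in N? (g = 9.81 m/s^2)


GRF = m * (g + a)
GRF = 52 * (9.81 + 7.73)
GRF = 52 * 17.5400
GRF = 912.0800


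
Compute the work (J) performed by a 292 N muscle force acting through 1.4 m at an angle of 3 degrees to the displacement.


W = F * d * cos(theta)
theta = 3 deg = 0.0524 rad
cos(theta) = 0.9986
W = 292 * 1.4 * 0.9986
W = 408.2398


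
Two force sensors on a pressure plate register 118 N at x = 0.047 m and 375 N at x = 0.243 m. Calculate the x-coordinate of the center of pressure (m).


COP_x = (F1*x1 + F2*x2) / (F1 + F2)
COP_x = (118*0.047 + 375*0.243) / (118 + 375)
Numerator = 96.6710
Denominator = 493
COP_x = 0.1961


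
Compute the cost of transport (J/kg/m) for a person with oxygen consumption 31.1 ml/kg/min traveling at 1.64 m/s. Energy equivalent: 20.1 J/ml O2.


Power per kg = VO2 * 20.1 / 60
Power per kg = 31.1 * 20.1 / 60 = 10.4185 W/kg
Cost = power_per_kg / speed
Cost = 10.4185 / 1.64
Cost = 6.3527


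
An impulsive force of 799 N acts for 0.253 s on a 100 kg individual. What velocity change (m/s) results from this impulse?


J = F * dt = 799 * 0.253 = 202.1470 N*s
delta_v = J / m
delta_v = 202.1470 / 100
delta_v = 2.0215


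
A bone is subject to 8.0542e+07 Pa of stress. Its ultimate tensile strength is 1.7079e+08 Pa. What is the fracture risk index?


FRI = applied / ultimate
FRI = 8.0542e+07 / 1.7079e+08
FRI = 0.4716


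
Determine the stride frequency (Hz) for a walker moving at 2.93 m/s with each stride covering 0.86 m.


f = v / stride_length
f = 2.93 / 0.86
f = 3.4070


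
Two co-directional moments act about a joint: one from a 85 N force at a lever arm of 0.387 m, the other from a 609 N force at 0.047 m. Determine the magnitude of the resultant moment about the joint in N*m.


M = F1 * d1 + F2 * d2
M = 85 * 0.387 + 609 * 0.047
M = 32.8950 + 28.6230
M = 61.5180


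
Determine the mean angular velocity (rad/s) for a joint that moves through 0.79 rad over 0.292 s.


omega = delta_theta / delta_t
omega = 0.79 / 0.292
omega = 2.7055


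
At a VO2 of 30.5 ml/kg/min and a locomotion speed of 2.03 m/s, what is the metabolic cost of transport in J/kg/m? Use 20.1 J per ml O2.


Power per kg = VO2 * 20.1 / 60
Power per kg = 30.5 * 20.1 / 60 = 10.2175 W/kg
Cost = power_per_kg / speed
Cost = 10.2175 / 2.03
Cost = 5.0333


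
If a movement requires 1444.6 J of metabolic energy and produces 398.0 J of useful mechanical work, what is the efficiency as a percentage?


eta = (W_mech / E_meta) * 100
eta = (398.0 / 1444.6) * 100
ratio = 0.2755
eta = 27.5509


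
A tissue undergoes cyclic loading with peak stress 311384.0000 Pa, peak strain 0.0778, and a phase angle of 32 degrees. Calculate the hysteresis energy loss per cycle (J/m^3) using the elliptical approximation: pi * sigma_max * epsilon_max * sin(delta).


E_loss = pi * sigma_max * epsilon_max * sin(delta)
delta = 32 deg = 0.5585 rad
sin(delta) = 0.5299
E_loss = pi * 311384.0000 * 0.0778 * 0.5299
E_loss = 40330.6731


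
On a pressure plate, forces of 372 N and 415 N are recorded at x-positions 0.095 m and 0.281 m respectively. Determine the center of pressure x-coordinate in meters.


COP_x = (F1*x1 + F2*x2) / (F1 + F2)
COP_x = (372*0.095 + 415*0.281) / (372 + 415)
Numerator = 151.9550
Denominator = 787
COP_x = 0.1931


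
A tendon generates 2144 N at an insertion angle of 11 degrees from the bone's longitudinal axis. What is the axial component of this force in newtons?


F_eff = F_tendon * cos(theta)
theta = 11 deg = 0.1920 rad
cos(theta) = 0.9816
F_eff = 2144 * 0.9816
F_eff = 2104.6087


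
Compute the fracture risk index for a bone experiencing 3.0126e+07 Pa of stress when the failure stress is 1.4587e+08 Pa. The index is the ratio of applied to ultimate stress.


FRI = applied / ultimate
FRI = 3.0126e+07 / 1.4587e+08
FRI = 0.2065


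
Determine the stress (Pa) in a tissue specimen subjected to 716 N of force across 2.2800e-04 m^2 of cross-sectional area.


stress = F / A
stress = 716 / 2.2800e-04
stress = 3.1404e+06


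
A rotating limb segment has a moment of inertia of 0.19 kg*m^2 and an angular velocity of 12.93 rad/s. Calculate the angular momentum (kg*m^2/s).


L = I * omega
L = 0.19 * 12.93
L = 2.4567


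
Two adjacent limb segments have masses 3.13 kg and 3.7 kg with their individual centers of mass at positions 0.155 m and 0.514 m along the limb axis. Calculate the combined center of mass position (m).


COM = (m1*x1 + m2*x2) / (m1 + m2)
COM = (3.13*0.155 + 3.7*0.514) / (3.13 + 3.7)
Numerator = 2.3870
Denominator = 6.8300
COM = 0.3495


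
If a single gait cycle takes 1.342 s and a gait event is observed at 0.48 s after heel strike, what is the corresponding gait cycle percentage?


pct = (event_time / cycle_time) * 100
pct = (0.48 / 1.342) * 100
ratio = 0.3577
pct = 35.7675


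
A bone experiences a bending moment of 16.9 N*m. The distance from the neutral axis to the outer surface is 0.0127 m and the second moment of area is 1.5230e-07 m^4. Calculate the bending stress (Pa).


sigma = M * c / I
sigma = 16.9 * 0.0127 / 1.5230e-07
M * c = 0.2146
sigma = 1.4093e+06


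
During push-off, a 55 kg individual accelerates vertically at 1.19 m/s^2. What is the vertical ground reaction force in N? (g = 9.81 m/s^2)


GRF = m * (g + a)
GRF = 55 * (9.81 + 1.19)
GRF = 55 * 11.0000
GRF = 605.0000


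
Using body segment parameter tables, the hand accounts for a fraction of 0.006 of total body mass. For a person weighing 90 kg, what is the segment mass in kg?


m_segment = body_mass * fraction
m_segment = 90 * 0.006
m_segment = 0.5400


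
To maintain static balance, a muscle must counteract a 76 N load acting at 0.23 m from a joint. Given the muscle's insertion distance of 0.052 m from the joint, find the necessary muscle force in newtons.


F_muscle = W * d_load / d_muscle
F_muscle = 76 * 0.23 / 0.052
Numerator = 17.4800
F_muscle = 336.1538


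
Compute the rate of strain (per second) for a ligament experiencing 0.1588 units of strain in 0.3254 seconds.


strain_rate = delta_strain / delta_t
strain_rate = 0.1588 / 0.3254
strain_rate = 0.4880


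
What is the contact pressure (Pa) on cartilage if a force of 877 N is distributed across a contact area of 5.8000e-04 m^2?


P = F / A
P = 877 / 5.8000e-04
P = 1.5121e+06


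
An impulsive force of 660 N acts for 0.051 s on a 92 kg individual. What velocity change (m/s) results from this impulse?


J = F * dt = 660 * 0.051 = 33.6600 N*s
delta_v = J / m
delta_v = 33.6600 / 92
delta_v = 0.3659


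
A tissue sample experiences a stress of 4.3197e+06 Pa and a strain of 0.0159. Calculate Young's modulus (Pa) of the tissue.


E = stress / strain
E = 4.3197e+06 / 0.0159
E = 2.7168e+08


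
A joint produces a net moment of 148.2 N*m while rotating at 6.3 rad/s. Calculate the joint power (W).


P = M * omega
P = 148.2 * 6.3
P = 933.6600


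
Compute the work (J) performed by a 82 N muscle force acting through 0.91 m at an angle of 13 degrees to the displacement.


W = F * d * cos(theta)
theta = 13 deg = 0.2269 rad
cos(theta) = 0.9744
W = 82 * 0.91 * 0.9744
W = 72.7075


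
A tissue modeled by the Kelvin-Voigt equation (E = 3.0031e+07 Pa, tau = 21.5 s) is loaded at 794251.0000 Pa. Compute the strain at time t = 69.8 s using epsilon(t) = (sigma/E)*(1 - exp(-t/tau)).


epsilon(t) = (sigma/E) * (1 - exp(-t/tau))
sigma/E = 794251.0000 / 3.0031e+07 = 0.0264
exp(-t/tau) = exp(-69.8 / 21.5) = 0.0389
epsilon = 0.0264 * (1 - 0.0389)
epsilon = 0.0254


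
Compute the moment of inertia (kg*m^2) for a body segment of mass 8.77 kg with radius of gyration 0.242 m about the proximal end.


I = m * k^2
I = 8.77 * 0.242^2
k^2 = 0.0586
I = 0.5136


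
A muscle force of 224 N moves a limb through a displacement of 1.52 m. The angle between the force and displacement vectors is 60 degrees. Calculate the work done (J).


W = F * d * cos(theta)
theta = 60 deg = 1.0472 rad
cos(theta) = 0.5000
W = 224 * 1.52 * 0.5000
W = 170.2400


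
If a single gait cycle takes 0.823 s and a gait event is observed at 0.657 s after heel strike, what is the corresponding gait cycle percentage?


pct = (event_time / cycle_time) * 100
pct = (0.657 / 0.823) * 100
ratio = 0.7983
pct = 79.8299


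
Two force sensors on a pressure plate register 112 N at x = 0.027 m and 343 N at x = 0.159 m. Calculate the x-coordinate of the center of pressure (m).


COP_x = (F1*x1 + F2*x2) / (F1 + F2)
COP_x = (112*0.027 + 343*0.159) / (112 + 343)
Numerator = 57.5610
Denominator = 455
COP_x = 0.1265


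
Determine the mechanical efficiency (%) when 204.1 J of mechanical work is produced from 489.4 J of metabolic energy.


eta = (W_mech / E_meta) * 100
eta = (204.1 / 489.4) * 100
ratio = 0.4170
eta = 41.7041


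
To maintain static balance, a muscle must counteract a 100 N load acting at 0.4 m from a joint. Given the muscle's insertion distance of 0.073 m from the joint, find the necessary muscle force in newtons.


F_muscle = W * d_load / d_muscle
F_muscle = 100 * 0.4 / 0.073
Numerator = 40.0000
F_muscle = 547.9452


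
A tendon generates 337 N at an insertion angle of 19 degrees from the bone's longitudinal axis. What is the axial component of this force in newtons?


F_eff = F_tendon * cos(theta)
theta = 19 deg = 0.3316 rad
cos(theta) = 0.9455
F_eff = 337 * 0.9455
F_eff = 318.6398


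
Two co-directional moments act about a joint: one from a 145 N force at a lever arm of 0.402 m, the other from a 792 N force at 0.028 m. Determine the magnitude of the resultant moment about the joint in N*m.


M = F1 * d1 + F2 * d2
M = 145 * 0.402 + 792 * 0.028
M = 58.2900 + 22.1760
M = 80.4660


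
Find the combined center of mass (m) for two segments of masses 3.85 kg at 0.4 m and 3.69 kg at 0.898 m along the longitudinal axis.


COM = (m1*x1 + m2*x2) / (m1 + m2)
COM = (3.85*0.4 + 3.69*0.898) / (3.85 + 3.69)
Numerator = 4.8536
Denominator = 7.5400
COM = 0.6437


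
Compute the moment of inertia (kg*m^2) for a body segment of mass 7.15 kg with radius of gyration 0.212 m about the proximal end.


I = m * k^2
I = 7.15 * 0.212^2
k^2 = 0.0449
I = 0.3213


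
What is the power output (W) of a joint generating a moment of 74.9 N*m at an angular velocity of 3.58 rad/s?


P = M * omega
P = 74.9 * 3.58
P = 268.1420


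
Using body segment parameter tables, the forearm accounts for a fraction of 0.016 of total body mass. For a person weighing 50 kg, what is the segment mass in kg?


m_segment = body_mass * fraction
m_segment = 50 * 0.016
m_segment = 0.8000


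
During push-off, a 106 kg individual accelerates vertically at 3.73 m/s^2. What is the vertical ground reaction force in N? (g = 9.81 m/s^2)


GRF = m * (g + a)
GRF = 106 * (9.81 + 3.73)
GRF = 106 * 13.5400
GRF = 1435.2400


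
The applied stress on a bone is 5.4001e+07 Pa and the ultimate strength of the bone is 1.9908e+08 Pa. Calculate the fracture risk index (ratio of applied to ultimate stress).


FRI = applied / ultimate
FRI = 5.4001e+07 / 1.9908e+08
FRI = 0.2713


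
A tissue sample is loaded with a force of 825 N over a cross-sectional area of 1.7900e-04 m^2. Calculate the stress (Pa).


stress = F / A
stress = 825 / 1.7900e-04
stress = 4.6089e+06


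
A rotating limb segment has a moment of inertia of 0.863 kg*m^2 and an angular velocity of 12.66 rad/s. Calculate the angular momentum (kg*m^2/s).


L = I * omega
L = 0.863 * 12.66
L = 10.9256


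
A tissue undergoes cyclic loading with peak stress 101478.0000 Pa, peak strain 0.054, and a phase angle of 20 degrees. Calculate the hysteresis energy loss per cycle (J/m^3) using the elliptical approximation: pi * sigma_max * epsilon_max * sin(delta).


E_loss = pi * sigma_max * epsilon_max * sin(delta)
delta = 20 deg = 0.3491 rad
sin(delta) = 0.3420
E_loss = pi * 101478.0000 * 0.054 * 0.3420
E_loss = 5887.9921


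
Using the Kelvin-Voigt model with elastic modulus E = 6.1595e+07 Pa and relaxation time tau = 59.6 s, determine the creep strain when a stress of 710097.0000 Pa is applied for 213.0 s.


epsilon(t) = (sigma/E) * (1 - exp(-t/tau))
sigma/E = 710097.0000 / 6.1595e+07 = 0.0115
exp(-t/tau) = exp(-213.0 / 59.6) = 0.0280
epsilon = 0.0115 * (1 - 0.0280)
epsilon = 0.0112


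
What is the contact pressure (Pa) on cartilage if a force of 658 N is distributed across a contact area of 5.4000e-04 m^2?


P = F / A
P = 658 / 5.4000e-04
P = 1.2185e+06


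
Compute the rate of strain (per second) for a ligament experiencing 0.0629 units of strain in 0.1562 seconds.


strain_rate = delta_strain / delta_t
strain_rate = 0.0629 / 0.1562
strain_rate = 0.4027


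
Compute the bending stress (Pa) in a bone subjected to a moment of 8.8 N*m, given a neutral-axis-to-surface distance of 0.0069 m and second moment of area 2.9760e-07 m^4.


sigma = M * c / I
sigma = 8.8 * 0.0069 / 2.9760e-07
M * c = 0.0607
sigma = 204032.2581


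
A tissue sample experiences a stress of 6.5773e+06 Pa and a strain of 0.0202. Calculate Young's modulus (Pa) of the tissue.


E = stress / strain
E = 6.5773e+06 / 0.0202
E = 3.2561e+08


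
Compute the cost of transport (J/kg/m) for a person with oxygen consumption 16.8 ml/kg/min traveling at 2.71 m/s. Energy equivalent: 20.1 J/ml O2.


Power per kg = VO2 * 20.1 / 60
Power per kg = 16.8 * 20.1 / 60 = 5.6280 W/kg
Cost = power_per_kg / speed
Cost = 5.6280 / 2.71
Cost = 2.0768


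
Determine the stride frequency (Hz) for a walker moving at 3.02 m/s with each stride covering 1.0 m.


f = v / stride_length
f = 3.02 / 1.0
f = 3.0200


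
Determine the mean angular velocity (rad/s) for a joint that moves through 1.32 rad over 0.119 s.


omega = delta_theta / delta_t
omega = 1.32 / 0.119
omega = 11.0924


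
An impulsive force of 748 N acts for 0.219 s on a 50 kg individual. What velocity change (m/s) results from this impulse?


J = F * dt = 748 * 0.219 = 163.8120 N*s
delta_v = J / m
delta_v = 163.8120 / 50
delta_v = 3.2762


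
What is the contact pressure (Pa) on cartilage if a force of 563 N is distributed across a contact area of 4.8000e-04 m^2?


P = F / A
P = 563 / 4.8000e-04
P = 1.1729e+06
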